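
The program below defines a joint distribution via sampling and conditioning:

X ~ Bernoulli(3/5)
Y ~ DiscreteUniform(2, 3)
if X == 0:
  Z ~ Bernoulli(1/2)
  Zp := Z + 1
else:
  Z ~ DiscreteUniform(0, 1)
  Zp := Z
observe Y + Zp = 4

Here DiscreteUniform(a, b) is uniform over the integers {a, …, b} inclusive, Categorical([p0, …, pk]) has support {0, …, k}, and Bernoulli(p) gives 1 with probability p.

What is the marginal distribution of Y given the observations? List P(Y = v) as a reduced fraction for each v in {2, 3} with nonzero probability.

P(Y=2) = 2/7, P(Y=3) = 5/7

Enumerate traces; 3 have nonzero weight after conditioning:
  (X=0, Y=2, Z=1) weight 1/10
  (X=0, Y=3, Z=0) weight 1/10
  (X=1, Y=3, Z=1) weight 3/20
Group by Y:
  weight(Y=2) = 1/10
  weight(Y=3) = 1/4
Total weight = 1/10 + 1/4 = 7/20
P(Y=2 | obs) = 1/10 / 7/20 = 2/7
P(Y=3 | obs) = 1/4 / 7/20 = 5/7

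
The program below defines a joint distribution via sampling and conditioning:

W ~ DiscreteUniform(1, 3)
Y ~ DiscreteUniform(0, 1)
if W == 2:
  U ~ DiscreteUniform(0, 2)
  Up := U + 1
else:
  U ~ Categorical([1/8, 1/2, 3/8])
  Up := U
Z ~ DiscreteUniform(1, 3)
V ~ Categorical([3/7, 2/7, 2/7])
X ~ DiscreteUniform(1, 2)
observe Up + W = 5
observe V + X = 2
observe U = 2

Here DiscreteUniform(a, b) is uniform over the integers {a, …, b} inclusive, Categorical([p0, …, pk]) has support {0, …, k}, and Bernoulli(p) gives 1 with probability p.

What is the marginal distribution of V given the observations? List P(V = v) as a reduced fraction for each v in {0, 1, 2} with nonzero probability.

P(V=0) = 3/5, P(V=1) = 2/5

Enumerate traces; 24 have nonzero weight after conditioning:
  (W=2, Y=0, U=2, Z=1, V=0, X=2) weight 1/252
  (W=2, Y=0, U=2, Z=1, V=1, X=1) weight 1/378
  (W=2, Y=0, U=2, Z=2, V=0, X=2) weight 1/252
  (W=2, Y=0, U=2, Z=2, V=1, X=1) weight 1/378
  (W=2, Y=0, U=2, Z=3, V=0, X=2) weight 1/252
  (W=2, Y=0, U=2, Z=3, V=1, X=1) weight 1/378
  (W=2, Y=1, U=2, Z=1, V=0, X=2) weight 1/252
  (W=2, Y=1, U=2, Z=1, V=1, X=1) weight 1/378
  … 16 more
Group by V:
  weight(V=0) = 17/336
  weight(V=1) = 17/504
Total weight = 17/336 + 17/504 = 85/1008
P(V=0 | obs) = 17/336 / 85/1008 = 3/5
P(V=1 | obs) = 17/504 / 85/1008 = 2/5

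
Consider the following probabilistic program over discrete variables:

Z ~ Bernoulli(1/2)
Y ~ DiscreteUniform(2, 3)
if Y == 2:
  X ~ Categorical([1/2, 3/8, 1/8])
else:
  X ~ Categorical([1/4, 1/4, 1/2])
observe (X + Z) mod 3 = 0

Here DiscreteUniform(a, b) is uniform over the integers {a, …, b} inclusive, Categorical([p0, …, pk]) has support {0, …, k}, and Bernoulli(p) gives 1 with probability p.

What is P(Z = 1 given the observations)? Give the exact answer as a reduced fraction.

P(Z = 1 | obs) = 5/11

Enumerate traces; 4 have nonzero weight after conditioning:
  (Z=0, Y=2, X=0) weight 1/8
  (Z=0, Y=3, X=0) weight 1/16
  (Z=1, Y=2, X=2) weight 1/32
  (Z=1, Y=3, X=2) weight 1/8
Group by Z:
  weight(Z=0) = 3/16
  weight(Z=1) = 5/32
Total weight = 3/16 + 5/32 = 11/32
P(Z=0 | obs) = 3/16 / 11/32 = 6/11
P(Z=1 | obs) = 5/32 / 11/32 = 5/11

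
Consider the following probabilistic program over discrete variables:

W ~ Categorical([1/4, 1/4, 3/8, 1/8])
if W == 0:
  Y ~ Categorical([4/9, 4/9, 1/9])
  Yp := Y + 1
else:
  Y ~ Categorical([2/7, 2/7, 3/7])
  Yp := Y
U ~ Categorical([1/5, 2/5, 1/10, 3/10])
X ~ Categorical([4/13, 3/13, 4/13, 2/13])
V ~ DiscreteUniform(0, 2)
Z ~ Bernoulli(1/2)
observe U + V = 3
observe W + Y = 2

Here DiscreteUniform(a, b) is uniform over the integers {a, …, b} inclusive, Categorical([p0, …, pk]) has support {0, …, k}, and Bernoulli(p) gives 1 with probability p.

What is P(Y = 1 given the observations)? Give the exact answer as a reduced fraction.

P(Y = 1 | obs) = 9/26

Enumerate traces; 72 have nonzero weight after conditioning:
  (W=0, Y=2, U=1, X=0, V=2, Z=0) weight 1/1755
  (W=0, Y=2, U=1, X=0, V=2, Z=1) weight 1/1755
  (W=0, Y=2, U=1, X=1, V=2, Z=0) weight 1/2340
  (W=0, Y=2, U=1, X=1, V=2, Z=1) weight 1/2340
  (W=0, Y=2, U=1, X=2, V=2, Z=0) weight 1/1755
  (W=0, Y=2, U=1, X=2, V=2, Z=1) weight 1/1755
  (W=0, Y=2, U=1, X=3, V=2, Z=0) weight 1/3510
  (W=0, Y=2, U=1, X=3, V=2, Z=1) weight 1/3510
  (W=1, Y=1, U=1, X=0, V=2, Z=0) weight 2/1365
  (W=2, Y=0, U=1, X=0, V=2, Z=0) weight 1/455
  … 62 more
Group by Y:
  weight(Y=0) = 1/35
  weight(Y=1) = 2/105
  weight(Y=2) = 1/135
Total weight = 1/35 + 2/105 + 1/135 = 52/945
P(Y=0 | obs) = 1/35 / 52/945 = 27/52
P(Y=1 | obs) = 2/105 / 52/945 = 9/26
P(Y=2 | obs) = 1/135 / 52/945 = 7/52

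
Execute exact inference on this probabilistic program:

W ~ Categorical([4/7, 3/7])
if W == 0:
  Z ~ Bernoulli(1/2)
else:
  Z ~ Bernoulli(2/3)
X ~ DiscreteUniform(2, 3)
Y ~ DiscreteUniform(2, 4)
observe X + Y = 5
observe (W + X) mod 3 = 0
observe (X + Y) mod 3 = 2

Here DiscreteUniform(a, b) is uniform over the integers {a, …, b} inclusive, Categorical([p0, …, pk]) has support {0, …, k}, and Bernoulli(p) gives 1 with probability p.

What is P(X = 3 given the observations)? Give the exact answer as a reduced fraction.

Enumerate traces; 4 have nonzero weight after conditioning:
  (W=0, Z=0, X=3, Y=2) weight 1/21
  (W=0, Z=1, X=3, Y=2) weight 1/21
  (W=1, Z=0, X=2, Y=3) weight 1/42
  (W=1, Z=1, X=2, Y=3) weight 1/21
Group by X:
  weight(X=2) = 1/14
  weight(X=3) = 2/21
Total weight = 1/14 + 2/21 = 1/6
P(X=2 | obs) = 1/14 / 1/6 = 3/7
P(X=3 | obs) = 2/21 / 1/6 = 4/7

P(X = 3 | obs) = 4/7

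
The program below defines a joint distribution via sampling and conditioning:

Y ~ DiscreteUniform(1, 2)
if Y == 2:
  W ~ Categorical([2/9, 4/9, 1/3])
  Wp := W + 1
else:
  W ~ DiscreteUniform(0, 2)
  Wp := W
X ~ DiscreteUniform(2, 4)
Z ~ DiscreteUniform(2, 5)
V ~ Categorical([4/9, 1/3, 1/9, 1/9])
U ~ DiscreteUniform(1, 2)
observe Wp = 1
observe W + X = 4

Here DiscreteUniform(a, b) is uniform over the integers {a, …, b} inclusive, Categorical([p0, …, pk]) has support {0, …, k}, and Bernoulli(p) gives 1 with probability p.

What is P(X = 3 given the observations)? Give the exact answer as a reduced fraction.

Enumerate traces; 64 have nonzero weight after conditioning:
  (Y=1, W=1, X=3, Z=2, V=0, U=1) weight 1/324
  (Y=1, W=1, X=3, Z=2, V=0, U=2) weight 1/324
  (Y=1, W=1, X=3, Z=2, V=1, U=1) weight 1/432
  (Y=1, W=1, X=3, Z=2, V=1, U=2) weight 1/432
  (Y=1, W=1, X=3, Z=2, V=2, U=1) weight 1/1296
  (Y=1, W=1, X=3, Z=2, V=2, U=2) weight 1/1296
  (Y=1, W=1, X=3, Z=2, V=3, U=1) weight 1/1296
  (Y=1, W=1, X=3, Z=2, V=3, U=2) weight 1/1296
  (Y=2, W=0, X=4, Z=2, V=0, U=1) weight 1/486
  … 55 more
Group by X:
  weight(X=3) = 1/18
  weight(X=4) = 1/27
Total weight = 1/18 + 1/27 = 5/54
P(X=3 | obs) = 1/18 / 5/54 = 3/5
P(X=4 | obs) = 1/27 / 5/54 = 2/5

P(X = 3 | obs) = 3/5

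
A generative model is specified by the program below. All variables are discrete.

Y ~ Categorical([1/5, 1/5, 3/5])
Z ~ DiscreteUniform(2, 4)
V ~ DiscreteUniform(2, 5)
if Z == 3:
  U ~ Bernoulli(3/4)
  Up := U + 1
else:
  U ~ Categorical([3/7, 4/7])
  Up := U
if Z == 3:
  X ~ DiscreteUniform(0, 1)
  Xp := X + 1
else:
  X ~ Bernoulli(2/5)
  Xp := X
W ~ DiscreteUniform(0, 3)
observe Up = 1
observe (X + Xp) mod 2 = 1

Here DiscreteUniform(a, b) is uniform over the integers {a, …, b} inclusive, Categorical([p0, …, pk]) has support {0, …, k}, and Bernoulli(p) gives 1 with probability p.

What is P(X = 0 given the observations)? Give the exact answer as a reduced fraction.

P(X = 0 | obs) = 1/2

Enumerate traces; 96 have nonzero weight after conditioning:
  (Y=0, Z=3, V=2, U=0, X=0, W=0) weight 1/1920
  (Y=0, Z=3, V=2, U=0, X=0, W=1) weight 1/1920
  (Y=0, Z=3, V=2, U=0, X=0, W=2) weight 1/1920
  (Y=0, Z=3, V=2, U=0, X=0, W=3) weight 1/1920
  (Y=0, Z=3, V=2, U=0, X=1, W=0) weight 1/1920
  (Y=0, Z=3, V=2, U=0, X=1, W=1) weight 1/1920
  (Y=0, Z=3, V=2, U=0, X=1, W=2) weight 1/1920
  (Y=0, Z=3, V=2, U=0, X=1, W=3) weight 1/1920
  … 88 more
Group by X:
  weight(X=0) = 1/24
  weight(X=1) = 1/24
Total weight = 1/24 + 1/24 = 1/12
P(X=0 | obs) = 1/24 / 1/12 = 1/2
P(X=1 | obs) = 1/24 / 1/12 = 1/2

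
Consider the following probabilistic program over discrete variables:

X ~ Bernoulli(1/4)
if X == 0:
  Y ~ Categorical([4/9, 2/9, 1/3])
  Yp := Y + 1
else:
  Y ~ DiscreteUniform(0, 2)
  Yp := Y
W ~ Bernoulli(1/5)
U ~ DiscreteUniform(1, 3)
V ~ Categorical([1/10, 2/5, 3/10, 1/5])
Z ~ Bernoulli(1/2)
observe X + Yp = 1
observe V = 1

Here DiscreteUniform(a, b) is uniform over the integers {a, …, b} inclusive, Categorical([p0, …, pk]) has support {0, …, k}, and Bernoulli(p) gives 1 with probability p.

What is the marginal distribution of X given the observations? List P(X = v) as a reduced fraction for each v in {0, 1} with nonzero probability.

P(X=0) = 4/5, P(X=1) = 1/5

Enumerate traces; 24 have nonzero weight after conditioning:
  (X=0, Y=0, W=0, U=1, V=1, Z=0) weight 4/225
  (X=0, Y=0, W=0, U=1, V=1, Z=1) weight 4/225
  (X=0, Y=0, W=0, U=2, V=1, Z=0) weight 4/225
  (X=0, Y=0, W=0, U=2, V=1, Z=1) weight 4/225
  (X=0, Y=0, W=0, U=3, V=1, Z=0) weight 4/225
  (X=0, Y=0, W=0, U=3, V=1, Z=1) weight 4/225
  (X=0, Y=0, W=1, U=1, V=1, Z=0) weight 1/225
  (X=0, Y=0, W=1, U=1, V=1, Z=1) weight 1/225
  (X=1, Y=0, W=0, U=1, V=1, Z=0) weight 1/225
  … 15 more
Group by X:
  weight(X=0) = 2/15
  weight(X=1) = 1/30
Total weight = 2/15 + 1/30 = 1/6
P(X=0 | obs) = 2/15 / 1/6 = 4/5
P(X=1 | obs) = 1/30 / 1/6 = 1/5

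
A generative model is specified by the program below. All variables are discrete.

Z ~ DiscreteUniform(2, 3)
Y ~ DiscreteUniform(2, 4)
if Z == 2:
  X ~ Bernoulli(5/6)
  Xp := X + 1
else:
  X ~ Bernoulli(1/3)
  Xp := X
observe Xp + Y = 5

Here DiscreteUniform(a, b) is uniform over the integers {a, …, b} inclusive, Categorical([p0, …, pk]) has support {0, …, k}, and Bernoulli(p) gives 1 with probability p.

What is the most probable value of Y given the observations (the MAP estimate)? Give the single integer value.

argmax_v P(Y = v | obs) = 3

Enumerate traces; 3 have nonzero weight after conditioning:
  (Z=2, Y=3, X=1) weight 5/36
  (Z=2, Y=4, X=0) weight 1/36
  (Z=3, Y=4, X=1) weight 1/18
Group by Y:
  weight(Y=3) = 5/36
  weight(Y=4) = 1/12
Total weight = 5/36 + 1/12 = 2/9
P(Y=3 | obs) = 5/36 / 2/9 = 5/8
P(Y=4 | obs) = 1/12 / 2/9 = 3/8
argmax = 3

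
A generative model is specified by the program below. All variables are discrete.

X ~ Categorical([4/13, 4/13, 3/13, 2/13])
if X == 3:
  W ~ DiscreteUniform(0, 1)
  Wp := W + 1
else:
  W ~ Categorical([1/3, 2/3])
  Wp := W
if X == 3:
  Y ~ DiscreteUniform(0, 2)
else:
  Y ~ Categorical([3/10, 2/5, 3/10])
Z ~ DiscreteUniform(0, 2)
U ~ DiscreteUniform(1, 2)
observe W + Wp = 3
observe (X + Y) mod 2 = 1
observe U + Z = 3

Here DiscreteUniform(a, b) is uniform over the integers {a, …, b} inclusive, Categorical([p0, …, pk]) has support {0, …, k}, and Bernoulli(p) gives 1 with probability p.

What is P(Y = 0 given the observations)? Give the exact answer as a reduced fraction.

P(Y = 0 | obs) = 1/2

Enumerate traces; 4 have nonzero weight after conditioning:
  (X=3, W=1, Y=0, Z=1, U=2) weight 1/234
  (X=3, W=1, Y=0, Z=2, U=1) weight 1/234
  (X=3, W=1, Y=2, Z=1, U=2) weight 1/234
  (X=3, W=1, Y=2, Z=2, U=1) weight 1/234
Group by Y:
  weight(Y=0) = 1/117
  weight(Y=2) = 1/117
Total weight = 1/117 + 1/117 = 2/117
P(Y=0 | obs) = 1/117 / 2/117 = 1/2
P(Y=2 | obs) = 1/117 / 2/117 = 1/2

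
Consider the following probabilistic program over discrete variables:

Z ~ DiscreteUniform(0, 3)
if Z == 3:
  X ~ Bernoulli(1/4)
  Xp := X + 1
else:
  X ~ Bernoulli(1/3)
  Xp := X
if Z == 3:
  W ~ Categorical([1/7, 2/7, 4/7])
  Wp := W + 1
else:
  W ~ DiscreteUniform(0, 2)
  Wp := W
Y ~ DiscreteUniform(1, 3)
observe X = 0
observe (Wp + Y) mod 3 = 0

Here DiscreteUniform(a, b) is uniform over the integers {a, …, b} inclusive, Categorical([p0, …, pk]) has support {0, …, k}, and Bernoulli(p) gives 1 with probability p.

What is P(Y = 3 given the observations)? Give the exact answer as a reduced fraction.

Enumerate traces; 12 have nonzero weight after conditioning:
  (Z=0, X=0, W=0, Y=3) weight 1/54
  (Z=0, X=0, W=1, Y=2) weight 1/54
  (Z=0, X=0, W=2, Y=1) weight 1/54
  (Z=1, X=0, W=0, Y=3) weight 1/54
  (Z=1, X=0, W=1, Y=2) weight 1/54
  (Z=1, X=0, W=2, Y=1) weight 1/54
  (Z=2, X=0, W=0, Y=3) weight 1/54
  (Z=2, X=0, W=1, Y=2) weight 1/54
  … 4 more
Group by Y:
  weight(Y=1) = 37/504
  weight(Y=2) = 65/1008
  weight(Y=3) = 23/252
Total weight = 37/504 + 65/1008 + 23/252 = 11/48
P(Y=1 | obs) = 37/504 / 11/48 = 74/231
P(Y=2 | obs) = 65/1008 / 11/48 = 65/231
P(Y=3 | obs) = 23/252 / 11/48 = 92/231

P(Y = 3 | obs) = 92/231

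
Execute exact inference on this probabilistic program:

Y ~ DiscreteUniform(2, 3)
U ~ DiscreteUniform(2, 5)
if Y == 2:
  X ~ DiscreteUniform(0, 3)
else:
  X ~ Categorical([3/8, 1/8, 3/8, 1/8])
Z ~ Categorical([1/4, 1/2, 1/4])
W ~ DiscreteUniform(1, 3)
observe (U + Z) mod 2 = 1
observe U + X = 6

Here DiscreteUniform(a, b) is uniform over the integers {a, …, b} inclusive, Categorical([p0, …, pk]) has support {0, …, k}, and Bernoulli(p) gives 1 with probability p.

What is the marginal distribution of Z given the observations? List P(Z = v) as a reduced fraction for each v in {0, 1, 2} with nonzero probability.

Enumerate traces; 30 have nonzero weight after conditioning:
  (Y=2, U=3, X=3, Z=0, W=1) weight 1/384
  (Y=2, U=3, X=3, Z=0, W=2) weight 1/384
  (Y=2, U=3, X=3, Z=0, W=3) weight 1/384
  (Y=2, U=3, X=3, Z=2, W=1) weight 1/384
  (Y=2, U=3, X=3, Z=2, W=2) weight 1/384
  (Y=2, U=3, X=3, Z=2, W=3) weight 1/384
  (Y=2, U=4, X=2, Z=1, W=1) weight 1/192
  (Y=2, U=4, X=2, Z=1, W=2) weight 1/192
  … 22 more
Group by Z:
  weight(Z=0) = 3/128
  weight(Z=1) = 5/128
  weight(Z=2) = 3/128
Total weight = 3/128 + 5/128 + 3/128 = 11/128
P(Z=0 | obs) = 3/128 / 11/128 = 3/11
P(Z=1 | obs) = 5/128 / 11/128 = 5/11
P(Z=2 | obs) = 3/128 / 11/128 = 3/11

P(Z=0) = 3/11, P(Z=1) = 5/11, P(Z=2) = 3/11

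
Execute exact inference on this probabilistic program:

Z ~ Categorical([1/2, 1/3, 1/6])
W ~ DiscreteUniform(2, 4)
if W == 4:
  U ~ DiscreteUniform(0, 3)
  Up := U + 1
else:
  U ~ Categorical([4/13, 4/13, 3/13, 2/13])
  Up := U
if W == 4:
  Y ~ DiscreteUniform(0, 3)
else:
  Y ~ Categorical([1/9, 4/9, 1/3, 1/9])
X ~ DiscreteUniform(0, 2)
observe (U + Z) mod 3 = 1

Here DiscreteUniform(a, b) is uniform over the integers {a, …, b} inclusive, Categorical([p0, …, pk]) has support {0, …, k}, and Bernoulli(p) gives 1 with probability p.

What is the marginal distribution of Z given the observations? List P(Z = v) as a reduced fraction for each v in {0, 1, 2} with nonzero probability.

P(Z=0) = 27/64, P(Z=1) = 37/80, P(Z=2) = 37/320

Enumerate traces; 144 have nonzero weight after conditioning:
  (Z=0, W=2, U=1, Y=0, X=0) weight 2/1053
  (Z=0, W=2, U=1, Y=0, X=1) weight 2/1053
  (Z=0, W=2, U=1, Y=0, X=2) weight 2/1053
  (Z=0, W=2, U=1, Y=1, X=0) weight 8/1053
  (Z=0, W=2, U=1, Y=1, X=1) weight 8/1053
  (Z=0, W=2, U=1, Y=1, X=2) weight 8/1053
  (Z=0, W=2, U=1, Y=2, X=0) weight 2/351
  (Z=0, W=2, U=1, Y=2, X=1) weight 2/351
  (Z=1, W=2, U=0, Y=0, X=0) weight 4/3159
  (Z=2, W=2, U=2, Y=0, X=0) weight 1/2106
  … 134 more
Group by Z:
  weight(Z=0) = 15/104
  weight(Z=1) = 37/234
  weight(Z=2) = 37/936
Total weight = 15/104 + 37/234 + 37/936 = 40/117
P(Z=0 | obs) = 15/104 / 40/117 = 27/64
P(Z=1 | obs) = 37/234 / 40/117 = 37/80
P(Z=2 | obs) = 37/936 / 40/117 = 37/320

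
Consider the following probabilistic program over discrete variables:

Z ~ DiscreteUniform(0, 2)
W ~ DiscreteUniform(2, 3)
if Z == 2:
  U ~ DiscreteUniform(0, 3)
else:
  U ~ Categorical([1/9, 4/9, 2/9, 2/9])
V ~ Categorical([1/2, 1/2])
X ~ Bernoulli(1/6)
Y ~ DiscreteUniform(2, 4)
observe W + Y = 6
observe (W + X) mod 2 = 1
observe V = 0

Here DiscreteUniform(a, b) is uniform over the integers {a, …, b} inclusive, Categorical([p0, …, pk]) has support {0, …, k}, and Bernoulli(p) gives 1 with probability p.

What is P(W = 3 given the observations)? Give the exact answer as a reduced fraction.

P(W = 3 | obs) = 5/6

Enumerate traces; 24 have nonzero weight after conditioning:
  (Z=0, W=2, U=0, V=0, X=1, Y=4) weight 1/1944
  (Z=0, W=2, U=1, V=0, X=1, Y=4) weight 1/486
  (Z=0, W=2, U=2, V=0, X=1, Y=4) weight 1/972
  (Z=0, W=2, U=3, V=0, X=1, Y=4) weight 1/972
  (Z=0, W=3, U=0, V=0, X=0, Y=3) weight 5/1944
  (Z=0, W=3, U=1, V=0, X=0, Y=3) weight 5/486
  (Z=0, W=3, U=2, V=0, X=0, Y=3) weight 5/972
  (Z=0, W=3, U=3, V=0, X=0, Y=3) weight 5/972
  … 16 more
Group by W:
  weight(W=2) = 1/72
  weight(W=3) = 5/72
Total weight = 1/72 + 5/72 = 1/12
P(W=2 | obs) = 1/72 / 1/12 = 1/6
P(W=3 | obs) = 5/72 / 1/12 = 5/6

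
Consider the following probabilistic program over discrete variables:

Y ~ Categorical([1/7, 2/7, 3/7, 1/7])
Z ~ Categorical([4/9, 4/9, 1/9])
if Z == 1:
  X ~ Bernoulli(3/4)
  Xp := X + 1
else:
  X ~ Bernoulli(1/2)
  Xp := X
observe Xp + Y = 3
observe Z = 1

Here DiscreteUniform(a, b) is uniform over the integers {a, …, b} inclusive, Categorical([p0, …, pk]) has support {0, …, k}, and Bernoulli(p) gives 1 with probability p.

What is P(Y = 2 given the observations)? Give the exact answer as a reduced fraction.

P(Y = 2 | obs) = 1/3

Enumerate traces; 2 have nonzero weight after conditioning:
  (Y=1, Z=1, X=1) weight 2/21
  (Y=2, Z=1, X=0) weight 1/21
Group by Y:
  weight(Y=1) = 2/21
  weight(Y=2) = 1/21
Total weight = 2/21 + 1/21 = 1/7
P(Y=1 | obs) = 2/21 / 1/7 = 2/3
P(Y=2 | obs) = 1/21 / 1/7 = 1/3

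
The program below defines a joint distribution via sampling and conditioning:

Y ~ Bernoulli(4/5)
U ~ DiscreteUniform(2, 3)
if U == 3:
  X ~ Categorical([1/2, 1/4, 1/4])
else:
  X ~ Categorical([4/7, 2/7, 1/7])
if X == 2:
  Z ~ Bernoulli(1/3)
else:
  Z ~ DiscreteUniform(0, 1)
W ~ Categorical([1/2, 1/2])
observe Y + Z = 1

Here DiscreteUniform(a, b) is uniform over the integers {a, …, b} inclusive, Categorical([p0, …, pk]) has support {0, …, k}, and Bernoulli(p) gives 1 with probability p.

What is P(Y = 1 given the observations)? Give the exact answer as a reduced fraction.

Enumerate traces; 24 have nonzero weight after conditioning:
  (Y=0, U=2, X=0, Z=1, W=0) weight 1/70
  (Y=0, U=2, X=0, Z=1, W=1) weight 1/70
  (Y=0, U=2, X=1, Z=1, W=0) weight 1/140
  (Y=0, U=2, X=1, Z=1, W=1) weight 1/140
  (Y=0, U=2, X=2, Z=1, W=0) weight 1/420
  (Y=0, U=2, X=2, Z=1, W=1) weight 1/420
  (Y=0, U=3, X=0, Z=1, W=0) weight 1/80
  (Y=0, U=3, X=0, Z=1, W=1) weight 1/80
  (Y=1, U=2, X=0, Z=0, W=0) weight 2/35
  … 15 more
Group by Y:
  weight(Y=0) = 157/1680
  weight(Y=1) = 179/420
Total weight = 157/1680 + 179/420 = 291/560
P(Y=0 | obs) = 157/1680 / 291/560 = 157/873
P(Y=1 | obs) = 179/420 / 291/560 = 716/873

P(Y = 1 | obs) = 716/873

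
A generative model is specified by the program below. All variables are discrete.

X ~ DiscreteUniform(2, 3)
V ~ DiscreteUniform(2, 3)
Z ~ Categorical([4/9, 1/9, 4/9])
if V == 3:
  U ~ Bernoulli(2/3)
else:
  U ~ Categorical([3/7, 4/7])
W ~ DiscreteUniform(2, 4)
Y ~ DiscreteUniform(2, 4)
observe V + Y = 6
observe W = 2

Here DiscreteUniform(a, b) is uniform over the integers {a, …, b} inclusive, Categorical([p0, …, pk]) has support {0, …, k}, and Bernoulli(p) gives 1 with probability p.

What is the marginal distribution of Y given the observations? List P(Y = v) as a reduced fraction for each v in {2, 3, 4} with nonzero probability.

Enumerate traces; 24 have nonzero weight after conditioning:
  (X=2, V=2, Z=0, U=0, W=2, Y=4) weight 1/189
  (X=2, V=2, Z=0, U=1, W=2, Y=4) weight 4/567
  (X=2, V=2, Z=1, U=0, W=2, Y=4) weight 1/756
  (X=2, V=2, Z=1, U=1, W=2, Y=4) weight 1/567
  (X=2, V=2, Z=2, U=0, W=2, Y=4) weight 1/189
  (X=2, V=2, Z=2, U=1, W=2, Y=4) weight 4/567
  (X=2, V=3, Z=0, U=0, W=2, Y=3) weight 1/243
  (X=2, V=3, Z=0, U=1, W=2, Y=3) weight 2/243
  … 16 more
Group by Y:
  weight(Y=3) = 1/18
  weight(Y=4) = 1/18
Total weight = 1/18 + 1/18 = 1/9
P(Y=3 | obs) = 1/18 / 1/9 = 1/2
P(Y=4 | obs) = 1/18 / 1/9 = 1/2

P(Y=3) = 1/2, P(Y=4) = 1/2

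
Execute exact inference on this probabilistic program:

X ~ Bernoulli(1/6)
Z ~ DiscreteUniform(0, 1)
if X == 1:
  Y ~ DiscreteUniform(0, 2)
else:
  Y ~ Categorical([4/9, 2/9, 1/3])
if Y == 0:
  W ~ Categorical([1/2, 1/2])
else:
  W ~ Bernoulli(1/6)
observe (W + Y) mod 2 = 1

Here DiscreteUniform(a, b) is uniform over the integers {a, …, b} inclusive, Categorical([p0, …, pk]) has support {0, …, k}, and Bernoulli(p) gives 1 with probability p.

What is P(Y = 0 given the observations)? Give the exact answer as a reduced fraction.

Enumerate traces; 12 have nonzero weight after conditioning:
  (X=0, Z=0, Y=0, W=1) weight 5/54
  (X=0, Z=0, Y=1, W=0) weight 25/324
  (X=0, Z=0, Y=2, W=1) weight 5/216
  (X=0, Z=1, Y=0, W=1) weight 5/54
  (X=0, Z=1, Y=1, W=0) weight 25/324
  (X=0, Z=1, Y=2, W=1) weight 5/216
  (X=1, Z=0, Y=0, W=1) weight 1/72
  (X=1, Z=0, Y=1, W=0) weight 5/216
  … 4 more
Group by Y:
  weight(Y=0) = 23/108
  weight(Y=1) = 65/324
  weight(Y=2) = 1/18
Total weight = 23/108 + 65/324 + 1/18 = 38/81
P(Y=0 | obs) = 23/108 / 38/81 = 69/152
P(Y=1 | obs) = 65/324 / 38/81 = 65/152
P(Y=2 | obs) = 1/18 / 38/81 = 9/76

P(Y = 0 | obs) = 69/152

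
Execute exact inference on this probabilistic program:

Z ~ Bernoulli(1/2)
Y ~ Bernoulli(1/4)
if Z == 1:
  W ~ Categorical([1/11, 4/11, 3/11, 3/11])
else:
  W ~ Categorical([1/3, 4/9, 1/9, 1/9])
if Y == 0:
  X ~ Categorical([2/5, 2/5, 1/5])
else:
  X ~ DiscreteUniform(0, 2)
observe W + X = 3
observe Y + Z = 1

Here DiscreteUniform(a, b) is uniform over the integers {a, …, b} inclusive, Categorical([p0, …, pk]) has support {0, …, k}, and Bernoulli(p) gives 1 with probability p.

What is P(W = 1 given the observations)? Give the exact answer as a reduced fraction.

P(W = 1 | obs) = 272/813

Enumerate traces; 6 have nonzero weight after conditioning:
  (Z=0, Y=1, W=1, X=2) weight 1/54
  (Z=0, Y=1, W=2, X=1) weight 1/216
  (Z=0, Y=1, W=3, X=0) weight 1/216
  (Z=1, Y=0, W=1, X=2) weight 3/110
  (Z=1, Y=0, W=2, X=1) weight 9/220
  (Z=1, Y=0, W=3, X=0) weight 9/220
Group by W:
  weight(W=1) = 68/1485
  weight(W=2) = 541/11880
  weight(W=3) = 541/11880
Total weight = 68/1485 + 541/11880 + 541/11880 = 271/1980
P(W=1 | obs) = 68/1485 / 271/1980 = 272/813
P(W=2 | obs) = 541/11880 / 271/1980 = 541/1626
P(W=3 | obs) = 541/11880 / 271/1980 = 541/1626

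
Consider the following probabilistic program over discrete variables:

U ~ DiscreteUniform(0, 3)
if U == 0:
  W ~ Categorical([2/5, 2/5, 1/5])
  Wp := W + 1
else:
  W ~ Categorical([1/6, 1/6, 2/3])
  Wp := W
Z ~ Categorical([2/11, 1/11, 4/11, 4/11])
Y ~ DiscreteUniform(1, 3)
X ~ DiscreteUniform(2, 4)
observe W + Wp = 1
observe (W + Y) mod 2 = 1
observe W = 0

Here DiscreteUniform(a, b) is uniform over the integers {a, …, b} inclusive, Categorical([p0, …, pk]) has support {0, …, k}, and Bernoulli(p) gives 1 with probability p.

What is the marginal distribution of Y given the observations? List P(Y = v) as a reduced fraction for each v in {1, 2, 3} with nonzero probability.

Enumerate traces; 24 have nonzero weight after conditioning:
  (U=0, W=0, Z=0, Y=1, X=2) weight 1/495
  (U=0, W=0, Z=0, Y=1, X=3) weight 1/495
  (U=0, W=0, Z=0, Y=1, X=4) weight 1/495
  (U=0, W=0, Z=0, Y=3, X=2) weight 1/495
  (U=0, W=0, Z=0, Y=3, X=3) weight 1/495
  (U=0, W=0, Z=0, Y=3, X=4) weight 1/495
  (U=0, W=0, Z=1, Y=1, X=2) weight 1/990
  (U=0, W=0, Z=1, Y=1, X=3) weight 1/990
  … 16 more
Group by Y:
  weight(Y=1) = 1/30
  weight(Y=3) = 1/30
Total weight = 1/30 + 1/30 = 1/15
P(Y=1 | obs) = 1/30 / 1/15 = 1/2
P(Y=3 | obs) = 1/30 / 1/15 = 1/2

P(Y=1) = 1/2, P(Y=3) = 1/2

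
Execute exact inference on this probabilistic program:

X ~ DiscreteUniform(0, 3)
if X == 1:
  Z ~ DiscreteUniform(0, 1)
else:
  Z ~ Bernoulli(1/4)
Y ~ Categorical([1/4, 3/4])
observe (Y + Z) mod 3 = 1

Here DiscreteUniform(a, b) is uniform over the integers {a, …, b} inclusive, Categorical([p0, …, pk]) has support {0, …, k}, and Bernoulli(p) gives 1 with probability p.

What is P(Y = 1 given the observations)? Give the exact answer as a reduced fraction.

P(Y = 1 | obs) = 33/38

Enumerate traces; 8 have nonzero weight after conditioning:
  (X=0, Z=0, Y=1) weight 9/64
  (X=0, Z=1, Y=0) weight 1/64
  (X=1, Z=0, Y=1) weight 3/32
  (X=1, Z=1, Y=0) weight 1/32
  (X=2, Z=0, Y=1) weight 9/64
  (X=2, Z=1, Y=0) weight 1/64
  (X=3, Z=0, Y=1) weight 9/64
  (X=3, Z=1, Y=0) weight 1/64
Group by Y:
  weight(Y=0) = 5/64
  weight(Y=1) = 33/64
Total weight = 5/64 + 33/64 = 19/32
P(Y=0 | obs) = 5/64 / 19/32 = 5/38
P(Y=1 | obs) = 33/64 / 19/32 = 33/38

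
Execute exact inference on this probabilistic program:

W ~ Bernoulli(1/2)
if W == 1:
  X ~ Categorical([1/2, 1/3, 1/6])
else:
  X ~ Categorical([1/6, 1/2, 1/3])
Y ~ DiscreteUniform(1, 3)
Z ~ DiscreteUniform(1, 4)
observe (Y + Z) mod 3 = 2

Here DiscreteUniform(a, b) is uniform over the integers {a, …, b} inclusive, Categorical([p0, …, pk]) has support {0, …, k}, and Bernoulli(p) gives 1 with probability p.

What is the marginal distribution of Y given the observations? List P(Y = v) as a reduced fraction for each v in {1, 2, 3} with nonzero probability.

Enumerate traces; 24 have nonzero weight after conditioning:
  (W=0, X=0, Y=1, Z=1) weight 1/144
  (W=0, X=0, Y=1, Z=4) weight 1/144
  (W=0, X=0, Y=2, Z=3) weight 1/144
  (W=0, X=0, Y=3, Z=2) weight 1/144
  (W=0, X=1, Y=1, Z=1) weight 1/48
  (W=0, X=1, Y=1, Z=4) weight 1/48
  (W=0, X=1, Y=2, Z=3) weight 1/48
  (W=0, X=1, Y=3, Z=2) weight 1/48
  … 16 more
Group by Y:
  weight(Y=1) = 1/6
  weight(Y=2) = 1/12
  weight(Y=3) = 1/12
Total weight = 1/6 + 1/12 + 1/12 = 1/3
P(Y=1 | obs) = 1/6 / 1/3 = 1/2
P(Y=2 | obs) = 1/12 / 1/3 = 1/4
P(Y=3 | obs) = 1/12 / 1/3 = 1/4

P(Y=1) = 1/2, P(Y=2) = 1/4, P(Y=3) = 1/4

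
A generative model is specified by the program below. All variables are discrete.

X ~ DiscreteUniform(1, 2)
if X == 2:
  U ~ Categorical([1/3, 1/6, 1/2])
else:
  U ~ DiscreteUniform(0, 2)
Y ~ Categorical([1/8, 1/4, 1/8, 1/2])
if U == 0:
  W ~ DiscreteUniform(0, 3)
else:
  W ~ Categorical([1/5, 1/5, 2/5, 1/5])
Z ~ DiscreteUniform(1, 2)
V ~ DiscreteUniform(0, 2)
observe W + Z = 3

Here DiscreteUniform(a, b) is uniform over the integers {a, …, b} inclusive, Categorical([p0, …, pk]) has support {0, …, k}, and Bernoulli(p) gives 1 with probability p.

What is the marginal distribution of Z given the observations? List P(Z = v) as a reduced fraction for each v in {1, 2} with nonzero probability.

Enumerate traces; 144 have nonzero weight after conditioning:
  (X=1, U=0, Y=0, W=1, Z=2, V=0) weight 1/1152
  (X=1, U=0, Y=0, W=1, Z=2, V=1) weight 1/1152
  (X=1, U=0, Y=0, W=1, Z=2, V=2) weight 1/1152
  (X=1, U=0, Y=0, W=2, Z=1, V=0) weight 1/1152
  (X=1, U=0, Y=0, W=2, Z=1, V=1) weight 1/1152
  (X=1, U=0, Y=0, W=2, Z=1, V=2) weight 1/1152
  (X=1, U=0, Y=1, W=1, Z=2, V=0) weight 1/576
  (X=1, U=0, Y=1, W=1, Z=2, V=1) weight 1/576
  … 136 more
Group by Z:
  weight(Z=1) = 7/40
  weight(Z=2) = 13/120
Total weight = 7/40 + 13/120 = 17/60
P(Z=1 | obs) = 7/40 / 17/60 = 21/34
P(Z=2 | obs) = 13/120 / 17/60 = 13/34

P(Z=1) = 21/34, P(Z=2) = 13/34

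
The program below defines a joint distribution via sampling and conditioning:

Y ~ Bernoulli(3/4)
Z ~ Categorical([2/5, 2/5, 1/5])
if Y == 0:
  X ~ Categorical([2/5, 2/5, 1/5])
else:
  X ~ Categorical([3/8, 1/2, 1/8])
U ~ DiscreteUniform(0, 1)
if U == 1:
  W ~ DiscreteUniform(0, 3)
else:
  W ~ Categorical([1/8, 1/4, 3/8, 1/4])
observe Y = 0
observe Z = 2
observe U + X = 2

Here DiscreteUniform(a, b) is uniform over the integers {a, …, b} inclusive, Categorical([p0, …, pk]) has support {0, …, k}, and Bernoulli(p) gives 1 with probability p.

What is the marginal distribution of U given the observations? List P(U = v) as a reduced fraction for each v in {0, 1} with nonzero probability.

P(U=0) = 1/3, P(U=1) = 2/3

Enumerate traces; 8 have nonzero weight after conditioning:
  (Y=0, Z=2, X=1, U=1, W=0) weight 1/400
  (Y=0, Z=2, X=1, U=1, W=1) weight 1/400
  (Y=0, Z=2, X=1, U=1, W=2) weight 1/400
  (Y=0, Z=2, X=1, U=1, W=3) weight 1/400
  (Y=0, Z=2, X=2, U=0, W=0) weight 1/1600
  (Y=0, Z=2, X=2, U=0, W=1) weight 1/800
  (Y=0, Z=2, X=2, U=0, W=2) weight 3/1600
  (Y=0, Z=2, X=2, U=0, W=3) weight 1/800
Group by U:
  weight(U=0) = 1/200
  weight(U=1) = 1/100
Total weight = 1/200 + 1/100 = 3/200
P(U=0 | obs) = 1/200 / 3/200 = 1/3
P(U=1 | obs) = 1/100 / 3/200 = 2/3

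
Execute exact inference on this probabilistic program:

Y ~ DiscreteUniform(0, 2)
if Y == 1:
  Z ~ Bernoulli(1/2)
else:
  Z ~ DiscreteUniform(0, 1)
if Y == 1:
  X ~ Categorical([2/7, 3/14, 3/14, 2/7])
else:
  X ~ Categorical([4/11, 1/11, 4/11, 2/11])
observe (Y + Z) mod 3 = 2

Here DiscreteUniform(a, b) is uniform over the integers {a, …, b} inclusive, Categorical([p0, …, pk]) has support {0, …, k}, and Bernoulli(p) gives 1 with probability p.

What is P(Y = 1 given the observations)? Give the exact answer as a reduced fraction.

Enumerate traces; 8 have nonzero weight after conditioning:
  (Y=1, Z=1, X=0) weight 1/21
  (Y=1, Z=1, X=1) weight 1/28
  (Y=1, Z=1, X=2) weight 1/28
  (Y=1, Z=1, X=3) weight 1/21
  (Y=2, Z=0, X=0) weight 2/33
  (Y=2, Z=0, X=1) weight 1/66
  (Y=2, Z=0, X=2) weight 2/33
  (Y=2, Z=0, X=3) weight 1/33
Group by Y:
  weight(Y=1) = 1/6
  weight(Y=2) = 1/6
Total weight = 1/6 + 1/6 = 1/3
P(Y=1 | obs) = 1/6 / 1/3 = 1/2
P(Y=2 | obs) = 1/6 / 1/3 = 1/2

P(Y = 1 | obs) = 1/2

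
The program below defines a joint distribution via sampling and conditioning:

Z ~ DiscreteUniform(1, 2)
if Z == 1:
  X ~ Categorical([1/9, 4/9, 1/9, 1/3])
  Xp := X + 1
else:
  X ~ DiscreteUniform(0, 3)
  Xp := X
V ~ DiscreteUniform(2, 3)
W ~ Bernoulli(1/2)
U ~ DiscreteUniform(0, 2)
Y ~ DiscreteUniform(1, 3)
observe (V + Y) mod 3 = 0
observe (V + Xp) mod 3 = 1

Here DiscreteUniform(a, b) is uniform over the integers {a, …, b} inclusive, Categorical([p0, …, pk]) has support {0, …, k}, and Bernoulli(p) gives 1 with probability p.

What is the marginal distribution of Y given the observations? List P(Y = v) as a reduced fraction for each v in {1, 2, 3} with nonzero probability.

Enumerate traces; 30 have nonzero weight after conditioning:
  (Z=1, X=0, V=3, W=0, U=0, Y=3) weight 1/648
  (Z=1, X=0, V=3, W=0, U=1, Y=3) weight 1/648
  (Z=1, X=0, V=3, W=0, U=2, Y=3) weight 1/648
  (Z=1, X=0, V=3, W=1, U=0, Y=3) weight 1/648
  (Z=1, X=0, V=3, W=1, U=1, Y=3) weight 1/648
  (Z=1, X=0, V=3, W=1, U=2, Y=3) weight 1/648
  (Z=1, X=1, V=2, W=0, U=0, Y=1) weight 1/162
  (Z=1, X=1, V=2, W=0, U=1, Y=1) weight 1/162
  … 22 more
Group by Y:
  weight(Y=1) = 25/432
  weight(Y=3) = 25/432
Total weight = 25/432 + 25/432 = 25/216
P(Y=1 | obs) = 25/432 / 25/216 = 1/2
P(Y=3 | obs) = 25/432 / 25/216 = 1/2

P(Y=1) = 1/2, P(Y=3) = 1/2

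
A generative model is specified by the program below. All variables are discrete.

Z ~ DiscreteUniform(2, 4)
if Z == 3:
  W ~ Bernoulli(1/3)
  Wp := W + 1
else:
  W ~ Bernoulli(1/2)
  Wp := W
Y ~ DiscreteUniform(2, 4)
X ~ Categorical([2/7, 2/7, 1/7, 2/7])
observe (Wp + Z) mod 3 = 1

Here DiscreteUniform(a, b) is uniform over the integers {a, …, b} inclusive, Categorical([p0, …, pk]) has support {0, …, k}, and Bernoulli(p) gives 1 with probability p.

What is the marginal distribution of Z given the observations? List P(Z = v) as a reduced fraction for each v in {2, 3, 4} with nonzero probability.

P(Z=3) = 4/7, P(Z=4) = 3/7

Enumerate traces; 24 have nonzero weight after conditioning:
  (Z=3, W=0, Y=2, X=0) weight 4/189
  (Z=3, W=0, Y=2, X=1) weight 4/189
  (Z=3, W=0, Y=2, X=2) weight 2/189
  (Z=3, W=0, Y=2, X=3) weight 4/189
  (Z=3, W=0, Y=3, X=0) weight 4/189
  (Z=3, W=0, Y=3, X=1) weight 4/189
  (Z=3, W=0, Y=3, X=2) weight 2/189
  (Z=3, W=0, Y=3, X=3) weight 4/189
  (Z=4, W=0, Y=2, X=0) weight 1/63
  … 15 more
Group by Z:
  weight(Z=3) = 2/9
  weight(Z=4) = 1/6
Total weight = 2/9 + 1/6 = 7/18
P(Z=3 | obs) = 2/9 / 7/18 = 4/7
P(Z=4 | obs) = 1/6 / 7/18 = 3/7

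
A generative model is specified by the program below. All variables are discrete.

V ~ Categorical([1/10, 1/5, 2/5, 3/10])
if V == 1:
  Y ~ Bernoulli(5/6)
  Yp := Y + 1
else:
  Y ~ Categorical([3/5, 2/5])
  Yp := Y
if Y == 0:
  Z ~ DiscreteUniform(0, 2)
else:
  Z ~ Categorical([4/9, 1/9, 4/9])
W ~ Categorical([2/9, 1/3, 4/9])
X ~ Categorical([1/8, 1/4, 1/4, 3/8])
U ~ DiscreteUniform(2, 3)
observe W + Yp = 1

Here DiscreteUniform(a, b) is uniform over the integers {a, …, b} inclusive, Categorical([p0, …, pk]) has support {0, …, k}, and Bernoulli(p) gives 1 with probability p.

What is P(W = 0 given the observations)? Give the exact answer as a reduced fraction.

P(W = 0 | obs) = 53/161

Enumerate traces; 168 have nonzero weight after conditioning:
  (V=0, Y=0, Z=0, W=1, X=0, U=2) weight 1/2400
  (V=0, Y=0, Z=0, W=1, X=0, U=3) weight 1/2400
  (V=0, Y=0, Z=0, W=1, X=1, U=2) weight 1/1200
  (V=0, Y=0, Z=0, W=1, X=1, U=3) weight 1/1200
  (V=0, Y=0, Z=0, W=1, X=2, U=2) weight 1/1200
  (V=0, Y=0, Z=0, W=1, X=2, U=3) weight 1/1200
  (V=0, Y=0, Z=0, W=1, X=3, U=2) weight 1/800
  (V=0, Y=0, Z=0, W=1, X=3, U=3) weight 1/800
  (V=0, Y=1, Z=0, W=0, X=0, U=2) weight 1/4050
  … 159 more
Group by W:
  weight(W=0) = 53/675
  weight(W=1) = 4/25
Total weight = 53/675 + 4/25 = 161/675
P(W=0 | obs) = 53/675 / 161/675 = 53/161
P(W=1 | obs) = 4/25 / 161/675 = 108/161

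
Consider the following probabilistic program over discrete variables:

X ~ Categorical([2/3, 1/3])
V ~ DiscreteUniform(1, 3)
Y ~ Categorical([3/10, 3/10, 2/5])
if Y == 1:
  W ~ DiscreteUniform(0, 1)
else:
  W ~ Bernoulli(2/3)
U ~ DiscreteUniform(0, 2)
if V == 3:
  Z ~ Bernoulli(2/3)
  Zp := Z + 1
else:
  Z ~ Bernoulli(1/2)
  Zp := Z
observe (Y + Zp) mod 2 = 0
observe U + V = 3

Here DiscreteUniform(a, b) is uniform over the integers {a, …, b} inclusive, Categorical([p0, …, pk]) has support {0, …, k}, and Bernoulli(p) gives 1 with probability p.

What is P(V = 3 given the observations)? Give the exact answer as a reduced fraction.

Enumerate traces; 36 have nonzero weight after conditioning:
  (X=0, V=1, Y=0, W=0, U=2, Z=0) weight 1/270
  (X=0, V=1, Y=0, W=1, U=2, Z=0) weight 1/135
  (X=0, V=1, Y=1, W=0, U=2, Z=1) weight 1/180
  (X=0, V=1, Y=1, W=1, U=2, Z=1) weight 1/180
  (X=0, V=1, Y=2, W=0, U=2, Z=0) weight 2/405
  (X=0, V=1, Y=2, W=1, U=2, Z=0) weight 4/405
  (X=0, V=2, Y=0, W=0, U=1, Z=0) weight 1/270
  (X=0, V=2, Y=0, W=1, U=1, Z=0) weight 1/135
  (X=0, V=3, Y=0, W=0, U=0, Z=1) weight 2/405
  … 27 more
Group by V:
  weight(V=1) = 1/18
  weight(V=2) = 1/18
  weight(V=3) = 17/270
Total weight = 1/18 + 1/18 + 17/270 = 47/270
P(V=1 | obs) = 1/18 / 47/270 = 15/47
P(V=2 | obs) = 1/18 / 47/270 = 15/47
P(V=3 | obs) = 17/270 / 47/270 = 17/47

P(V = 3 | obs) = 17/47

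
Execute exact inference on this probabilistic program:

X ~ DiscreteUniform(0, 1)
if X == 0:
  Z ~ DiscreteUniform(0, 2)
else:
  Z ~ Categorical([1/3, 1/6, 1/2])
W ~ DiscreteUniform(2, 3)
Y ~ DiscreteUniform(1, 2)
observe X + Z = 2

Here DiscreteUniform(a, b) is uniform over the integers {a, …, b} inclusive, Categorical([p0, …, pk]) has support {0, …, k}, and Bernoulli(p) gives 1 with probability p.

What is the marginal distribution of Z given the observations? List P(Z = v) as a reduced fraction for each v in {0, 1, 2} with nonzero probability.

Enumerate traces; 8 have nonzero weight after conditioning:
  (X=0, Z=2, W=2, Y=1) weight 1/24
  (X=0, Z=2, W=2, Y=2) weight 1/24
  (X=0, Z=2, W=3, Y=1) weight 1/24
  (X=0, Z=2, W=3, Y=2) weight 1/24
  (X=1, Z=1, W=2, Y=1) weight 1/48
  (X=1, Z=1, W=2, Y=2) weight 1/48
  (X=1, Z=1, W=3, Y=1) weight 1/48
  (X=1, Z=1, W=3, Y=2) weight 1/48
Group by Z:
  weight(Z=1) = 1/12
  weight(Z=2) = 1/6
Total weight = 1/12 + 1/6 = 1/4
P(Z=1 | obs) = 1/12 / 1/4 = 1/3
P(Z=2 | obs) = 1/6 / 1/4 = 2/3

P(Z=1) = 1/3, P(Z=2) = 2/3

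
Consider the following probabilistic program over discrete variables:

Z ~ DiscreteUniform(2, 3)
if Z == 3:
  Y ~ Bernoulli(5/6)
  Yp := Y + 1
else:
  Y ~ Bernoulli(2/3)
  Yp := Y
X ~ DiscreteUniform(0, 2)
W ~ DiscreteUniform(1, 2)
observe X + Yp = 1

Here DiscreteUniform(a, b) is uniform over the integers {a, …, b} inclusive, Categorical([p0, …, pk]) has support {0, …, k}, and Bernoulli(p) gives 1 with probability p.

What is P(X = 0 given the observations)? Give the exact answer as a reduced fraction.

Enumerate traces; 6 have nonzero weight after conditioning:
  (Z=2, Y=0, X=1, W=1) weight 1/36
  (Z=2, Y=0, X=1, W=2) weight 1/36
  (Z=2, Y=1, X=0, W=1) weight 1/18
  (Z=2, Y=1, X=0, W=2) weight 1/18
  (Z=3, Y=0, X=0, W=1) weight 1/72
  (Z=3, Y=0, X=0, W=2) weight 1/72
Group by X:
  weight(X=0) = 5/36
  weight(X=1) = 1/18
Total weight = 5/36 + 1/18 = 7/36
P(X=0 | obs) = 5/36 / 7/36 = 5/7
P(X=1 | obs) = 1/18 / 7/36 = 2/7

P(X = 0 | obs) = 5/7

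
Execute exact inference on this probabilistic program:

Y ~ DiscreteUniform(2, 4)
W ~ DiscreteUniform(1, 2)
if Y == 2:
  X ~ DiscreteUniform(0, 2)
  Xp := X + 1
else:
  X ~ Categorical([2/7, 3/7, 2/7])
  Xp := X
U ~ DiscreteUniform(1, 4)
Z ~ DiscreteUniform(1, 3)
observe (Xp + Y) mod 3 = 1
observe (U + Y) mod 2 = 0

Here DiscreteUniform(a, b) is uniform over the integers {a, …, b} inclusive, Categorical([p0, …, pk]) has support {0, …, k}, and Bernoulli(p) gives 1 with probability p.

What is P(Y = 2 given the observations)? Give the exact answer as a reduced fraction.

Enumerate traces; 36 have nonzero weight after conditioning:
  (Y=2, W=1, X=1, U=2, Z=1) weight 1/216
  (Y=2, W=1, X=1, U=2, Z=2) weight 1/216
  (Y=2, W=1, X=1, U=2, Z=3) weight 1/216
  (Y=2, W=1, X=1, U=4, Z=1) weight 1/216
  (Y=2, W=1, X=1, U=4, Z=2) weight 1/216
  (Y=2, W=1, X=1, U=4, Z=3) weight 1/216
  (Y=2, W=2, X=1, U=2, Z=1) weight 1/216
  (Y=2, W=2, X=1, U=2, Z=2) weight 1/216
  (Y=3, W=1, X=1, U=1, Z=1) weight 1/168
  (Y=4, W=1, X=0, U=2, Z=1) weight 1/252
  … 26 more
Group by Y:
  weight(Y=2) = 1/18
  weight(Y=3) = 1/14
  weight(Y=4) = 1/21
Total weight = 1/18 + 1/14 + 1/21 = 11/63
P(Y=2 | obs) = 1/18 / 11/63 = 7/22
P(Y=3 | obs) = 1/14 / 11/63 = 9/22
P(Y=4 | obs) = 1/21 / 11/63 = 3/11

P(Y = 2 | obs) = 7/22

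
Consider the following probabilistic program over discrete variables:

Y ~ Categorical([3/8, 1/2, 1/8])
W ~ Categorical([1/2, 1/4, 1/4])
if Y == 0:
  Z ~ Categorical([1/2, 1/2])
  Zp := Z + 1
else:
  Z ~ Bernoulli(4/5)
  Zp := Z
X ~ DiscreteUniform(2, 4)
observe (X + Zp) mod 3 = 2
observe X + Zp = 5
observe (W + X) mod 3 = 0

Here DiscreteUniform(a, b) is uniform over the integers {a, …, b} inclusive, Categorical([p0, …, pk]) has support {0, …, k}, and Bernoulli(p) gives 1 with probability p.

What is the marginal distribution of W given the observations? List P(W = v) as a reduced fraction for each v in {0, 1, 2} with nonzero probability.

P(W=0) = 6/17, P(W=2) = 11/17

Enumerate traces; 4 have nonzero weight after conditioning:
  (Y=0, W=0, Z=1, X=3) weight 1/32
  (Y=0, W=2, Z=0, X=4) weight 1/64
  (Y=1, W=2, Z=1, X=4) weight 1/30
  (Y=2, W=2, Z=1, X=4) weight 1/120
Group by W:
  weight(W=0) = 1/32
  weight(W=2) = 11/192
Total weight = 1/32 + 11/192 = 17/192
P(W=0 | obs) = 1/32 / 17/192 = 6/17
P(W=2 | obs) = 11/192 / 17/192 = 11/17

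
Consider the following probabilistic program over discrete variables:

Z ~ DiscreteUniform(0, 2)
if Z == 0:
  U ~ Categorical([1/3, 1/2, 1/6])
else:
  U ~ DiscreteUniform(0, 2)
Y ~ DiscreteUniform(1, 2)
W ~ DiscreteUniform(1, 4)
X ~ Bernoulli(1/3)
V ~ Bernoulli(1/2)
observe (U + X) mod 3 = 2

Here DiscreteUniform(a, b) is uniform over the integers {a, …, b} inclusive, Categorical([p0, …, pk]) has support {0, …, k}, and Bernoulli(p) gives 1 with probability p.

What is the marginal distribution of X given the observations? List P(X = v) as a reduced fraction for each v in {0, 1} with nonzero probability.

P(X=0) = 10/17, P(X=1) = 7/17

Enumerate traces; 96 have nonzero weight after conditioning:
  (Z=0, U=1, Y=1, W=1, X=1, V=0) weight 1/288
  (Z=0, U=1, Y=1, W=1, X=1, V=1) weight 1/288
  (Z=0, U=1, Y=1, W=2, X=1, V=0) weight 1/288
  (Z=0, U=1, Y=1, W=2, X=1, V=1) weight 1/288
  (Z=0, U=1, Y=1, W=3, X=1, V=0) weight 1/288
  (Z=0, U=1, Y=1, W=3, X=1, V=1) weight 1/288
  (Z=0, U=1, Y=1, W=4, X=1, V=0) weight 1/288
  (Z=0, U=1, Y=1, W=4, X=1, V=1) weight 1/288
  (Z=0, U=2, Y=1, W=1, X=0, V=0) weight 1/432
  … 87 more
Group by X:
  weight(X=0) = 5/27
  weight(X=1) = 7/54
Total weight = 5/27 + 7/54 = 17/54
P(X=0 | obs) = 5/27 / 17/54 = 10/17
P(X=1 | obs) = 7/54 / 17/54 = 7/17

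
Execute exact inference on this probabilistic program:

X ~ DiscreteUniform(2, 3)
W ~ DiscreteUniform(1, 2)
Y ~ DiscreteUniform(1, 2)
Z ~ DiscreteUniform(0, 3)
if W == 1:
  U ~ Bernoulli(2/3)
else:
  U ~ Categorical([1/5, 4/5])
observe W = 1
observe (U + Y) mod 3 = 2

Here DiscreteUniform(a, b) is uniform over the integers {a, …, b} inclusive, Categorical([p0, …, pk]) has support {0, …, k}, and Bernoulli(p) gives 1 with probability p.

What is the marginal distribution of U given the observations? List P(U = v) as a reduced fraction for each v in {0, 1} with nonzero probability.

Enumerate traces; 16 have nonzero weight after conditioning:
  (X=2, W=1, Y=1, Z=0, U=1) weight 1/48
  (X=2, W=1, Y=1, Z=1, U=1) weight 1/48
  (X=2, W=1, Y=1, Z=2, U=1) weight 1/48
  (X=2, W=1, Y=1, Z=3, U=1) weight 1/48
  (X=2, W=1, Y=2, Z=0, U=0) weight 1/96
  (X=2, W=1, Y=2, Z=1, U=0) weight 1/96
  (X=2, W=1, Y=2, Z=2, U=0) weight 1/96
  (X=2, W=1, Y=2, Z=3, U=0) weight 1/96
  … 8 more
Group by U:
  weight(U=0) = 1/12
  weight(U=1) = 1/6
Total weight = 1/12 + 1/6 = 1/4
P(U=0 | obs) = 1/12 / 1/4 = 1/3
P(U=1 | obs) = 1/6 / 1/4 = 2/3

P(U=0) = 1/3, P(U=1) = 2/3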